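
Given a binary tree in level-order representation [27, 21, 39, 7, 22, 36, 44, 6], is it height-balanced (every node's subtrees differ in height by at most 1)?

Tree (level-order array): [27, 21, 39, 7, 22, 36, 44, 6]
Definition: a tree is height-balanced if, at every node, |h(left) - h(right)| <= 1 (empty subtree has height -1).
Bottom-up per-node check:
  node 6: h_left=-1, h_right=-1, diff=0 [OK], height=0
  node 7: h_left=0, h_right=-1, diff=1 [OK], height=1
  node 22: h_left=-1, h_right=-1, diff=0 [OK], height=0
  node 21: h_left=1, h_right=0, diff=1 [OK], height=2
  node 36: h_left=-1, h_right=-1, diff=0 [OK], height=0
  node 44: h_left=-1, h_right=-1, diff=0 [OK], height=0
  node 39: h_left=0, h_right=0, diff=0 [OK], height=1
  node 27: h_left=2, h_right=1, diff=1 [OK], height=3
All nodes satisfy the balance condition.
Result: Balanced


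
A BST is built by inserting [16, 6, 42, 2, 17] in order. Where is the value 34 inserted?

Starting tree (level order): [16, 6, 42, 2, None, 17]
Insertion path: 16 -> 42 -> 17
Result: insert 34 as right child of 17
Final tree (level order): [16, 6, 42, 2, None, 17, None, None, None, None, 34]


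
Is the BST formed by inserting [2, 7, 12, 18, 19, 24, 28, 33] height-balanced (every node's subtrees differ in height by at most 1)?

Tree (level-order array): [2, None, 7, None, 12, None, 18, None, 19, None, 24, None, 28, None, 33]
Definition: a tree is height-balanced if, at every node, |h(left) - h(right)| <= 1 (empty subtree has height -1).
Bottom-up per-node check:
  node 33: h_left=-1, h_right=-1, diff=0 [OK], height=0
  node 28: h_left=-1, h_right=0, diff=1 [OK], height=1
  node 24: h_left=-1, h_right=1, diff=2 [FAIL (|-1-1|=2 > 1)], height=2
  node 19: h_left=-1, h_right=2, diff=3 [FAIL (|-1-2|=3 > 1)], height=3
  node 18: h_left=-1, h_right=3, diff=4 [FAIL (|-1-3|=4 > 1)], height=4
  node 12: h_left=-1, h_right=4, diff=5 [FAIL (|-1-4|=5 > 1)], height=5
  node 7: h_left=-1, h_right=5, diff=6 [FAIL (|-1-5|=6 > 1)], height=6
  node 2: h_left=-1, h_right=6, diff=7 [FAIL (|-1-6|=7 > 1)], height=7
Node 24 violates the condition: |-1 - 1| = 2 > 1.
Result: Not balanced


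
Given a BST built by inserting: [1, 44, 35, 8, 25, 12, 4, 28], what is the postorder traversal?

Tree insertion order: [1, 44, 35, 8, 25, 12, 4, 28]
Tree (level-order array): [1, None, 44, 35, None, 8, None, 4, 25, None, None, 12, 28]
Postorder traversal: [4, 12, 28, 25, 8, 35, 44, 1]


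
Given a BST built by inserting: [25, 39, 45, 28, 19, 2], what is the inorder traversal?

Tree insertion order: [25, 39, 45, 28, 19, 2]
Tree (level-order array): [25, 19, 39, 2, None, 28, 45]
Inorder traversal: [2, 19, 25, 28, 39, 45]


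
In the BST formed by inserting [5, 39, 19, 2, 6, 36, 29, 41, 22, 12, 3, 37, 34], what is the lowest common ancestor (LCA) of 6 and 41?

Tree insertion order: [5, 39, 19, 2, 6, 36, 29, 41, 22, 12, 3, 37, 34]
Tree (level-order array): [5, 2, 39, None, 3, 19, 41, None, None, 6, 36, None, None, None, 12, 29, 37, None, None, 22, 34]
In a BST, the LCA of p=6, q=41 is the first node v on the
root-to-leaf path with p <= v <= q (go left if both < v, right if both > v).
Walk from root:
  at 5: both 6 and 41 > 5, go right
  at 39: 6 <= 39 <= 41, this is the LCA
LCA = 39


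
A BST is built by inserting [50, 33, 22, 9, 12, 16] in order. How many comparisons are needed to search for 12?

Search path for 12: 50 -> 33 -> 22 -> 9 -> 12
Found: True
Comparisons: 5


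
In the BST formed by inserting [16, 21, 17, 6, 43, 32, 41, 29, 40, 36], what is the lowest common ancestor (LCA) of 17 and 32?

Tree insertion order: [16, 21, 17, 6, 43, 32, 41, 29, 40, 36]
Tree (level-order array): [16, 6, 21, None, None, 17, 43, None, None, 32, None, 29, 41, None, None, 40, None, 36]
In a BST, the LCA of p=17, q=32 is the first node v on the
root-to-leaf path with p <= v <= q (go left if both < v, right if both > v).
Walk from root:
  at 16: both 17 and 32 > 16, go right
  at 21: 17 <= 21 <= 32, this is the LCA
LCA = 21


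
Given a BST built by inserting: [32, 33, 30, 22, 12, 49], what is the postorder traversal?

Tree insertion order: [32, 33, 30, 22, 12, 49]
Tree (level-order array): [32, 30, 33, 22, None, None, 49, 12]
Postorder traversal: [12, 22, 30, 49, 33, 32]


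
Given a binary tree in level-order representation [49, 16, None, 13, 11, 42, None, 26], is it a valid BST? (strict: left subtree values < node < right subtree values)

Level-order array: [49, 16, None, 13, 11, 42, None, 26]
Validate using subtree bounds (lo, hi): at each node, require lo < value < hi,
then recurse left with hi=value and right with lo=value.
Preorder trace (stopping at first violation):
  at node 49 with bounds (-inf, +inf): OK
  at node 16 with bounds (-inf, 49): OK
  at node 13 with bounds (-inf, 16): OK
  at node 42 with bounds (-inf, 13): VIOLATION
Node 42 violates its bound: not (-inf < 42 < 13).
Result: Not a valid BST


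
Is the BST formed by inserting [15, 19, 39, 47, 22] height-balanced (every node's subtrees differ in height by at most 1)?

Tree (level-order array): [15, None, 19, None, 39, 22, 47]
Definition: a tree is height-balanced if, at every node, |h(left) - h(right)| <= 1 (empty subtree has height -1).
Bottom-up per-node check:
  node 22: h_left=-1, h_right=-1, diff=0 [OK], height=0
  node 47: h_left=-1, h_right=-1, diff=0 [OK], height=0
  node 39: h_left=0, h_right=0, diff=0 [OK], height=1
  node 19: h_left=-1, h_right=1, diff=2 [FAIL (|-1-1|=2 > 1)], height=2
  node 15: h_left=-1, h_right=2, diff=3 [FAIL (|-1-2|=3 > 1)], height=3
Node 19 violates the condition: |-1 - 1| = 2 > 1.
Result: Not balanced


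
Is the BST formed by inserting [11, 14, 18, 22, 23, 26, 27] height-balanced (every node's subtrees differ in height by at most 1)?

Tree (level-order array): [11, None, 14, None, 18, None, 22, None, 23, None, 26, None, 27]
Definition: a tree is height-balanced if, at every node, |h(left) - h(right)| <= 1 (empty subtree has height -1).
Bottom-up per-node check:
  node 27: h_left=-1, h_right=-1, diff=0 [OK], height=0
  node 26: h_left=-1, h_right=0, diff=1 [OK], height=1
  node 23: h_left=-1, h_right=1, diff=2 [FAIL (|-1-1|=2 > 1)], height=2
  node 22: h_left=-1, h_right=2, diff=3 [FAIL (|-1-2|=3 > 1)], height=3
  node 18: h_left=-1, h_right=3, diff=4 [FAIL (|-1-3|=4 > 1)], height=4
  node 14: h_left=-1, h_right=4, diff=5 [FAIL (|-1-4|=5 > 1)], height=5
  node 11: h_left=-1, h_right=5, diff=6 [FAIL (|-1-5|=6 > 1)], height=6
Node 23 violates the condition: |-1 - 1| = 2 > 1.
Result: Not balanced


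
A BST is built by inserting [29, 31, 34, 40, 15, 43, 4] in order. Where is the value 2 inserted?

Starting tree (level order): [29, 15, 31, 4, None, None, 34, None, None, None, 40, None, 43]
Insertion path: 29 -> 15 -> 4
Result: insert 2 as left child of 4
Final tree (level order): [29, 15, 31, 4, None, None, 34, 2, None, None, 40, None, None, None, 43]


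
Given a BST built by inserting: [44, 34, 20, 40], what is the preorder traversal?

Tree insertion order: [44, 34, 20, 40]
Tree (level-order array): [44, 34, None, 20, 40]
Preorder traversal: [44, 34, 20, 40]


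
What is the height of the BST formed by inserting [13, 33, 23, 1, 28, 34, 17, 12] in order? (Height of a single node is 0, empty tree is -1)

Insertion order: [13, 33, 23, 1, 28, 34, 17, 12]
Tree (level-order array): [13, 1, 33, None, 12, 23, 34, None, None, 17, 28]
Compute height bottom-up (empty subtree = -1):
  height(12) = 1 + max(-1, -1) = 0
  height(1) = 1 + max(-1, 0) = 1
  height(17) = 1 + max(-1, -1) = 0
  height(28) = 1 + max(-1, -1) = 0
  height(23) = 1 + max(0, 0) = 1
  height(34) = 1 + max(-1, -1) = 0
  height(33) = 1 + max(1, 0) = 2
  height(13) = 1 + max(1, 2) = 3
Height = 3


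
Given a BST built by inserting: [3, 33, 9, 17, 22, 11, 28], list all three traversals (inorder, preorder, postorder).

Tree insertion order: [3, 33, 9, 17, 22, 11, 28]
Tree (level-order array): [3, None, 33, 9, None, None, 17, 11, 22, None, None, None, 28]
Inorder (L, root, R): [3, 9, 11, 17, 22, 28, 33]
Preorder (root, L, R): [3, 33, 9, 17, 11, 22, 28]
Postorder (L, R, root): [11, 28, 22, 17, 9, 33, 3]


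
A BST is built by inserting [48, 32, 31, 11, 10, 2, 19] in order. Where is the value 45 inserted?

Starting tree (level order): [48, 32, None, 31, None, 11, None, 10, 19, 2]
Insertion path: 48 -> 32
Result: insert 45 as right child of 32
Final tree (level order): [48, 32, None, 31, 45, 11, None, None, None, 10, 19, 2]


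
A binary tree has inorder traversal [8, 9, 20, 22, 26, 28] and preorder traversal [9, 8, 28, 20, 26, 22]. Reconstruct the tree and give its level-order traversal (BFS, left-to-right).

Inorder:  [8, 9, 20, 22, 26, 28]
Preorder: [9, 8, 28, 20, 26, 22]
Algorithm: preorder visits root first, so consume preorder in order;
for each root, split the current inorder slice at that value into
left-subtree inorder and right-subtree inorder, then recurse.
Recursive splits:
  root=9; inorder splits into left=[8], right=[20, 22, 26, 28]
  root=8; inorder splits into left=[], right=[]
  root=28; inorder splits into left=[20, 22, 26], right=[]
  root=20; inorder splits into left=[], right=[22, 26]
  root=26; inorder splits into left=[22], right=[]
  root=22; inorder splits into left=[], right=[]
Reconstructed level-order: [9, 8, 28, 20, 26, 22]


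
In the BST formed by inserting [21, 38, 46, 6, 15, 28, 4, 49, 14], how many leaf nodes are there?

Tree built from: [21, 38, 46, 6, 15, 28, 4, 49, 14]
Tree (level-order array): [21, 6, 38, 4, 15, 28, 46, None, None, 14, None, None, None, None, 49]
Rule: A leaf has 0 children.
Per-node child counts:
  node 21: 2 child(ren)
  node 6: 2 child(ren)
  node 4: 0 child(ren)
  node 15: 1 child(ren)
  node 14: 0 child(ren)
  node 38: 2 child(ren)
  node 28: 0 child(ren)
  node 46: 1 child(ren)
  node 49: 0 child(ren)
Matching nodes: [4, 14, 28, 49]
Count of leaf nodes: 4


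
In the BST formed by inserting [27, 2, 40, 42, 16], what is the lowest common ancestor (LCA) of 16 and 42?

Tree insertion order: [27, 2, 40, 42, 16]
Tree (level-order array): [27, 2, 40, None, 16, None, 42]
In a BST, the LCA of p=16, q=42 is the first node v on the
root-to-leaf path with p <= v <= q (go left if both < v, right if both > v).
Walk from root:
  at 27: 16 <= 27 <= 42, this is the LCA
LCA = 27


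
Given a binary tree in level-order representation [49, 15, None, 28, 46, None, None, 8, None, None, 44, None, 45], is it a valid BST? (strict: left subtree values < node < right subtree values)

Level-order array: [49, 15, None, 28, 46, None, None, 8, None, None, 44, None, 45]
Validate using subtree bounds (lo, hi): at each node, require lo < value < hi,
then recurse left with hi=value and right with lo=value.
Preorder trace (stopping at first violation):
  at node 49 with bounds (-inf, +inf): OK
  at node 15 with bounds (-inf, 49): OK
  at node 28 with bounds (-inf, 15): VIOLATION
Node 28 violates its bound: not (-inf < 28 < 15).
Result: Not a valid BST


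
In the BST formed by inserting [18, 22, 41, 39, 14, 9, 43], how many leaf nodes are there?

Tree built from: [18, 22, 41, 39, 14, 9, 43]
Tree (level-order array): [18, 14, 22, 9, None, None, 41, None, None, 39, 43]
Rule: A leaf has 0 children.
Per-node child counts:
  node 18: 2 child(ren)
  node 14: 1 child(ren)
  node 9: 0 child(ren)
  node 22: 1 child(ren)
  node 41: 2 child(ren)
  node 39: 0 child(ren)
  node 43: 0 child(ren)
Matching nodes: [9, 39, 43]
Count of leaf nodes: 3


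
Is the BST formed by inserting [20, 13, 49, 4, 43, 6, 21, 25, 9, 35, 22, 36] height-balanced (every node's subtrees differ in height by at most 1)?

Tree (level-order array): [20, 13, 49, 4, None, 43, None, None, 6, 21, None, None, 9, None, 25, None, None, 22, 35, None, None, None, 36]
Definition: a tree is height-balanced if, at every node, |h(left) - h(right)| <= 1 (empty subtree has height -1).
Bottom-up per-node check:
  node 9: h_left=-1, h_right=-1, diff=0 [OK], height=0
  node 6: h_left=-1, h_right=0, diff=1 [OK], height=1
  node 4: h_left=-1, h_right=1, diff=2 [FAIL (|-1-1|=2 > 1)], height=2
  node 13: h_left=2, h_right=-1, diff=3 [FAIL (|2--1|=3 > 1)], height=3
  node 22: h_left=-1, h_right=-1, diff=0 [OK], height=0
  node 36: h_left=-1, h_right=-1, diff=0 [OK], height=0
  node 35: h_left=-1, h_right=0, diff=1 [OK], height=1
  node 25: h_left=0, h_right=1, diff=1 [OK], height=2
  node 21: h_left=-1, h_right=2, diff=3 [FAIL (|-1-2|=3 > 1)], height=3
  node 43: h_left=3, h_right=-1, diff=4 [FAIL (|3--1|=4 > 1)], height=4
  node 49: h_left=4, h_right=-1, diff=5 [FAIL (|4--1|=5 > 1)], height=5
  node 20: h_left=3, h_right=5, diff=2 [FAIL (|3-5|=2 > 1)], height=6
Node 4 violates the condition: |-1 - 1| = 2 > 1.
Result: Not balanced


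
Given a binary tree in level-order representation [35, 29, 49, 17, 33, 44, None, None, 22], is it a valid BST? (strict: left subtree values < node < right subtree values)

Level-order array: [35, 29, 49, 17, 33, 44, None, None, 22]
Validate using subtree bounds (lo, hi): at each node, require lo < value < hi,
then recurse left with hi=value and right with lo=value.
Preorder trace (stopping at first violation):
  at node 35 with bounds (-inf, +inf): OK
  at node 29 with bounds (-inf, 35): OK
  at node 17 with bounds (-inf, 29): OK
  at node 22 with bounds (17, 29): OK
  at node 33 with bounds (29, 35): OK
  at node 49 with bounds (35, +inf): OK
  at node 44 with bounds (35, 49): OK
No violation found at any node.
Result: Valid BST


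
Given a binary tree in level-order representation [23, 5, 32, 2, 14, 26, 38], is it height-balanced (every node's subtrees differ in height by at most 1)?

Tree (level-order array): [23, 5, 32, 2, 14, 26, 38]
Definition: a tree is height-balanced if, at every node, |h(left) - h(right)| <= 1 (empty subtree has height -1).
Bottom-up per-node check:
  node 2: h_left=-1, h_right=-1, diff=0 [OK], height=0
  node 14: h_left=-1, h_right=-1, diff=0 [OK], height=0
  node 5: h_left=0, h_right=0, diff=0 [OK], height=1
  node 26: h_left=-1, h_right=-1, diff=0 [OK], height=0
  node 38: h_left=-1, h_right=-1, diff=0 [OK], height=0
  node 32: h_left=0, h_right=0, diff=0 [OK], height=1
  node 23: h_left=1, h_right=1, diff=0 [OK], height=2
All nodes satisfy the balance condition.
Result: Balanced


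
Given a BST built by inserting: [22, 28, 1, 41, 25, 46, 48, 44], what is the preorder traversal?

Tree insertion order: [22, 28, 1, 41, 25, 46, 48, 44]
Tree (level-order array): [22, 1, 28, None, None, 25, 41, None, None, None, 46, 44, 48]
Preorder traversal: [22, 1, 28, 25, 41, 46, 44, 48]


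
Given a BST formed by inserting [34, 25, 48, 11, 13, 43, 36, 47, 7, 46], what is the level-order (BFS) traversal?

Tree insertion order: [34, 25, 48, 11, 13, 43, 36, 47, 7, 46]
Tree (level-order array): [34, 25, 48, 11, None, 43, None, 7, 13, 36, 47, None, None, None, None, None, None, 46]
BFS from the root, enqueuing left then right child of each popped node:
  queue [34] -> pop 34, enqueue [25, 48], visited so far: [34]
  queue [25, 48] -> pop 25, enqueue [11], visited so far: [34, 25]
  queue [48, 11] -> pop 48, enqueue [43], visited so far: [34, 25, 48]
  queue [11, 43] -> pop 11, enqueue [7, 13], visited so far: [34, 25, 48, 11]
  queue [43, 7, 13] -> pop 43, enqueue [36, 47], visited so far: [34, 25, 48, 11, 43]
  queue [7, 13, 36, 47] -> pop 7, enqueue [none], visited so far: [34, 25, 48, 11, 43, 7]
  queue [13, 36, 47] -> pop 13, enqueue [none], visited so far: [34, 25, 48, 11, 43, 7, 13]
  queue [36, 47] -> pop 36, enqueue [none], visited so far: [34, 25, 48, 11, 43, 7, 13, 36]
  queue [47] -> pop 47, enqueue [46], visited so far: [34, 25, 48, 11, 43, 7, 13, 36, 47]
  queue [46] -> pop 46, enqueue [none], visited so far: [34, 25, 48, 11, 43, 7, 13, 36, 47, 46]
Result: [34, 25, 48, 11, 43, 7, 13, 36, 47, 46]


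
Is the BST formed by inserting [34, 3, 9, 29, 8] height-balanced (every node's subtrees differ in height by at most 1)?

Tree (level-order array): [34, 3, None, None, 9, 8, 29]
Definition: a tree is height-balanced if, at every node, |h(left) - h(right)| <= 1 (empty subtree has height -1).
Bottom-up per-node check:
  node 8: h_left=-1, h_right=-1, diff=0 [OK], height=0
  node 29: h_left=-1, h_right=-1, diff=0 [OK], height=0
  node 9: h_left=0, h_right=0, diff=0 [OK], height=1
  node 3: h_left=-1, h_right=1, diff=2 [FAIL (|-1-1|=2 > 1)], height=2
  node 34: h_left=2, h_right=-1, diff=3 [FAIL (|2--1|=3 > 1)], height=3
Node 3 violates the condition: |-1 - 1| = 2 > 1.
Result: Not balanced


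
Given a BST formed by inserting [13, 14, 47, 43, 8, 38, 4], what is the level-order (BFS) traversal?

Tree insertion order: [13, 14, 47, 43, 8, 38, 4]
Tree (level-order array): [13, 8, 14, 4, None, None, 47, None, None, 43, None, 38]
BFS from the root, enqueuing left then right child of each popped node:
  queue [13] -> pop 13, enqueue [8, 14], visited so far: [13]
  queue [8, 14] -> pop 8, enqueue [4], visited so far: [13, 8]
  queue [14, 4] -> pop 14, enqueue [47], visited so far: [13, 8, 14]
  queue [4, 47] -> pop 4, enqueue [none], visited so far: [13, 8, 14, 4]
  queue [47] -> pop 47, enqueue [43], visited so far: [13, 8, 14, 4, 47]
  queue [43] -> pop 43, enqueue [38], visited so far: [13, 8, 14, 4, 47, 43]
  queue [38] -> pop 38, enqueue [none], visited so far: [13, 8, 14, 4, 47, 43, 38]
Result: [13, 8, 14, 4, 47, 43, 38]


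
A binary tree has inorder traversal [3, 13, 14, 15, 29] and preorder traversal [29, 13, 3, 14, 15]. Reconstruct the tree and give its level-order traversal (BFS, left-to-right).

Inorder:  [3, 13, 14, 15, 29]
Preorder: [29, 13, 3, 14, 15]
Algorithm: preorder visits root first, so consume preorder in order;
for each root, split the current inorder slice at that value into
left-subtree inorder and right-subtree inorder, then recurse.
Recursive splits:
  root=29; inorder splits into left=[3, 13, 14, 15], right=[]
  root=13; inorder splits into left=[3], right=[14, 15]
  root=3; inorder splits into left=[], right=[]
  root=14; inorder splits into left=[], right=[15]
  root=15; inorder splits into left=[], right=[]
Reconstructed level-order: [29, 13, 3, 14, 15]


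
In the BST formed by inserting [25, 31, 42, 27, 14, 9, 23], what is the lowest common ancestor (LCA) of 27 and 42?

Tree insertion order: [25, 31, 42, 27, 14, 9, 23]
Tree (level-order array): [25, 14, 31, 9, 23, 27, 42]
In a BST, the LCA of p=27, q=42 is the first node v on the
root-to-leaf path with p <= v <= q (go left if both < v, right if both > v).
Walk from root:
  at 25: both 27 and 42 > 25, go right
  at 31: 27 <= 31 <= 42, this is the LCA
LCA = 31


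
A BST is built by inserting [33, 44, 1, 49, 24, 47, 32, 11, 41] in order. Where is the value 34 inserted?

Starting tree (level order): [33, 1, 44, None, 24, 41, 49, 11, 32, None, None, 47]
Insertion path: 33 -> 44 -> 41
Result: insert 34 as left child of 41
Final tree (level order): [33, 1, 44, None, 24, 41, 49, 11, 32, 34, None, 47]


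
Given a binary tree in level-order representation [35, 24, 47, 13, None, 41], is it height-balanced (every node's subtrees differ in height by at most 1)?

Tree (level-order array): [35, 24, 47, 13, None, 41]
Definition: a tree is height-balanced if, at every node, |h(left) - h(right)| <= 1 (empty subtree has height -1).
Bottom-up per-node check:
  node 13: h_left=-1, h_right=-1, diff=0 [OK], height=0
  node 24: h_left=0, h_right=-1, diff=1 [OK], height=1
  node 41: h_left=-1, h_right=-1, diff=0 [OK], height=0
  node 47: h_left=0, h_right=-1, diff=1 [OK], height=1
  node 35: h_left=1, h_right=1, diff=0 [OK], height=2
All nodes satisfy the balance condition.
Result: Balanced


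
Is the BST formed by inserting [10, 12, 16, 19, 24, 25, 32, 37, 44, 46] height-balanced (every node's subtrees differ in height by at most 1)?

Tree (level-order array): [10, None, 12, None, 16, None, 19, None, 24, None, 25, None, 32, None, 37, None, 44, None, 46]
Definition: a tree is height-balanced if, at every node, |h(left) - h(right)| <= 1 (empty subtree has height -1).
Bottom-up per-node check:
  node 46: h_left=-1, h_right=-1, diff=0 [OK], height=0
  node 44: h_left=-1, h_right=0, diff=1 [OK], height=1
  node 37: h_left=-1, h_right=1, diff=2 [FAIL (|-1-1|=2 > 1)], height=2
  node 32: h_left=-1, h_right=2, diff=3 [FAIL (|-1-2|=3 > 1)], height=3
  node 25: h_left=-1, h_right=3, diff=4 [FAIL (|-1-3|=4 > 1)], height=4
  node 24: h_left=-1, h_right=4, diff=5 [FAIL (|-1-4|=5 > 1)], height=5
  node 19: h_left=-1, h_right=5, diff=6 [FAIL (|-1-5|=6 > 1)], height=6
  node 16: h_left=-1, h_right=6, diff=7 [FAIL (|-1-6|=7 > 1)], height=7
  node 12: h_left=-1, h_right=7, diff=8 [FAIL (|-1-7|=8 > 1)], height=8
  node 10: h_left=-1, h_right=8, diff=9 [FAIL (|-1-8|=9 > 1)], height=9
Node 37 violates the condition: |-1 - 1| = 2 > 1.
Result: Not balanced


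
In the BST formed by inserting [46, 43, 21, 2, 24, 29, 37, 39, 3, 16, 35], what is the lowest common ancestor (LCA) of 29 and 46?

Tree insertion order: [46, 43, 21, 2, 24, 29, 37, 39, 3, 16, 35]
Tree (level-order array): [46, 43, None, 21, None, 2, 24, None, 3, None, 29, None, 16, None, 37, None, None, 35, 39]
In a BST, the LCA of p=29, q=46 is the first node v on the
root-to-leaf path with p <= v <= q (go left if both < v, right if both > v).
Walk from root:
  at 46: 29 <= 46 <= 46, this is the LCA
LCA = 46


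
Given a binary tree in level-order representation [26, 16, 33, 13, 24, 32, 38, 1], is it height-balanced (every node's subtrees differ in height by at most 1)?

Tree (level-order array): [26, 16, 33, 13, 24, 32, 38, 1]
Definition: a tree is height-balanced if, at every node, |h(left) - h(right)| <= 1 (empty subtree has height -1).
Bottom-up per-node check:
  node 1: h_left=-1, h_right=-1, diff=0 [OK], height=0
  node 13: h_left=0, h_right=-1, diff=1 [OK], height=1
  node 24: h_left=-1, h_right=-1, diff=0 [OK], height=0
  node 16: h_left=1, h_right=0, diff=1 [OK], height=2
  node 32: h_left=-1, h_right=-1, diff=0 [OK], height=0
  node 38: h_left=-1, h_right=-1, diff=0 [OK], height=0
  node 33: h_left=0, h_right=0, diff=0 [OK], height=1
  node 26: h_left=2, h_right=1, diff=1 [OK], height=3
All nodes satisfy the balance condition.
Result: Balanced


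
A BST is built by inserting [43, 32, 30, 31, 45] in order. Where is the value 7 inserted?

Starting tree (level order): [43, 32, 45, 30, None, None, None, None, 31]
Insertion path: 43 -> 32 -> 30
Result: insert 7 as left child of 30
Final tree (level order): [43, 32, 45, 30, None, None, None, 7, 31]


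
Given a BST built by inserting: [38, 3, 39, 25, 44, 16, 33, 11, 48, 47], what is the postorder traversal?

Tree insertion order: [38, 3, 39, 25, 44, 16, 33, 11, 48, 47]
Tree (level-order array): [38, 3, 39, None, 25, None, 44, 16, 33, None, 48, 11, None, None, None, 47]
Postorder traversal: [11, 16, 33, 25, 3, 47, 48, 44, 39, 38]


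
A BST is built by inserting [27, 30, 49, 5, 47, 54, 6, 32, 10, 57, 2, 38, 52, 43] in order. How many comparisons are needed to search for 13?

Search path for 13: 27 -> 5 -> 6 -> 10
Found: False
Comparisons: 4


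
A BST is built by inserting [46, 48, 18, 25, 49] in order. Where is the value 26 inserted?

Starting tree (level order): [46, 18, 48, None, 25, None, 49]
Insertion path: 46 -> 18 -> 25
Result: insert 26 as right child of 25
Final tree (level order): [46, 18, 48, None, 25, None, 49, None, 26]


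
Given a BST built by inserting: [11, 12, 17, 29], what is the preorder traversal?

Tree insertion order: [11, 12, 17, 29]
Tree (level-order array): [11, None, 12, None, 17, None, 29]
Preorder traversal: [11, 12, 17, 29]


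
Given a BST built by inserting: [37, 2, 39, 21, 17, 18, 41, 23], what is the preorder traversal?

Tree insertion order: [37, 2, 39, 21, 17, 18, 41, 23]
Tree (level-order array): [37, 2, 39, None, 21, None, 41, 17, 23, None, None, None, 18]
Preorder traversal: [37, 2, 21, 17, 18, 23, 39, 41]


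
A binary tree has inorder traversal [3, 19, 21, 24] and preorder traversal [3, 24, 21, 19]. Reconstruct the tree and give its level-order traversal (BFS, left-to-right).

Inorder:  [3, 19, 21, 24]
Preorder: [3, 24, 21, 19]
Algorithm: preorder visits root first, so consume preorder in order;
for each root, split the current inorder slice at that value into
left-subtree inorder and right-subtree inorder, then recurse.
Recursive splits:
  root=3; inorder splits into left=[], right=[19, 21, 24]
  root=24; inorder splits into left=[19, 21], right=[]
  root=21; inorder splits into left=[19], right=[]
  root=19; inorder splits into left=[], right=[]
Reconstructed level-order: [3, 24, 21, 19]


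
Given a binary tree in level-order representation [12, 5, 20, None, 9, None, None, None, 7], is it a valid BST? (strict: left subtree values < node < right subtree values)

Level-order array: [12, 5, 20, None, 9, None, None, None, 7]
Validate using subtree bounds (lo, hi): at each node, require lo < value < hi,
then recurse left with hi=value and right with lo=value.
Preorder trace (stopping at first violation):
  at node 12 with bounds (-inf, +inf): OK
  at node 5 with bounds (-inf, 12): OK
  at node 9 with bounds (5, 12): OK
  at node 7 with bounds (9, 12): VIOLATION
Node 7 violates its bound: not (9 < 7 < 12).
Result: Not a valid BST


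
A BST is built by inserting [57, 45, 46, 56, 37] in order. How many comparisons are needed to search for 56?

Search path for 56: 57 -> 45 -> 46 -> 56
Found: True
Comparisons: 4


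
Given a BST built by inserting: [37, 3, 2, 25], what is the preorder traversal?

Tree insertion order: [37, 3, 2, 25]
Tree (level-order array): [37, 3, None, 2, 25]
Preorder traversal: [37, 3, 2, 25]


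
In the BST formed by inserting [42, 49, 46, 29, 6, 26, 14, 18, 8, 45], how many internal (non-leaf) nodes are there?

Tree built from: [42, 49, 46, 29, 6, 26, 14, 18, 8, 45]
Tree (level-order array): [42, 29, 49, 6, None, 46, None, None, 26, 45, None, 14, None, None, None, 8, 18]
Rule: An internal node has at least one child.
Per-node child counts:
  node 42: 2 child(ren)
  node 29: 1 child(ren)
  node 6: 1 child(ren)
  node 26: 1 child(ren)
  node 14: 2 child(ren)
  node 8: 0 child(ren)
  node 18: 0 child(ren)
  node 49: 1 child(ren)
  node 46: 1 child(ren)
  node 45: 0 child(ren)
Matching nodes: [42, 29, 6, 26, 14, 49, 46]
Count of internal (non-leaf) nodes: 7


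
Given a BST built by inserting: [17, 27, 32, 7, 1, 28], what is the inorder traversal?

Tree insertion order: [17, 27, 32, 7, 1, 28]
Tree (level-order array): [17, 7, 27, 1, None, None, 32, None, None, 28]
Inorder traversal: [1, 7, 17, 27, 28, 32]


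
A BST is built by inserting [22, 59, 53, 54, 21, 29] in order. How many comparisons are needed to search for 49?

Search path for 49: 22 -> 59 -> 53 -> 29
Found: False
Comparisons: 4


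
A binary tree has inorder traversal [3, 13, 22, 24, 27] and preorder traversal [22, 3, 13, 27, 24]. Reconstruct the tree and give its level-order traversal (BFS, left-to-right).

Inorder:  [3, 13, 22, 24, 27]
Preorder: [22, 3, 13, 27, 24]
Algorithm: preorder visits root first, so consume preorder in order;
for each root, split the current inorder slice at that value into
left-subtree inorder and right-subtree inorder, then recurse.
Recursive splits:
  root=22; inorder splits into left=[3, 13], right=[24, 27]
  root=3; inorder splits into left=[], right=[13]
  root=13; inorder splits into left=[], right=[]
  root=27; inorder splits into left=[24], right=[]
  root=24; inorder splits into left=[], right=[]
Reconstructed level-order: [22, 3, 27, 13, 24]


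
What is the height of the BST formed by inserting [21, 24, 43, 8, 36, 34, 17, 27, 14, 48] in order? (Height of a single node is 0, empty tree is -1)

Insertion order: [21, 24, 43, 8, 36, 34, 17, 27, 14, 48]
Tree (level-order array): [21, 8, 24, None, 17, None, 43, 14, None, 36, 48, None, None, 34, None, None, None, 27]
Compute height bottom-up (empty subtree = -1):
  height(14) = 1 + max(-1, -1) = 0
  height(17) = 1 + max(0, -1) = 1
  height(8) = 1 + max(-1, 1) = 2
  height(27) = 1 + max(-1, -1) = 0
  height(34) = 1 + max(0, -1) = 1
  height(36) = 1 + max(1, -1) = 2
  height(48) = 1 + max(-1, -1) = 0
  height(43) = 1 + max(2, 0) = 3
  height(24) = 1 + max(-1, 3) = 4
  height(21) = 1 + max(2, 4) = 5
Height = 5


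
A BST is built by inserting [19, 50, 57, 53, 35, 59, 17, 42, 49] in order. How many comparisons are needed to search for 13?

Search path for 13: 19 -> 17
Found: False
Comparisons: 2


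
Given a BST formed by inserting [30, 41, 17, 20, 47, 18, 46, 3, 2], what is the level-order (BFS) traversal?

Tree insertion order: [30, 41, 17, 20, 47, 18, 46, 3, 2]
Tree (level-order array): [30, 17, 41, 3, 20, None, 47, 2, None, 18, None, 46]
BFS from the root, enqueuing left then right child of each popped node:
  queue [30] -> pop 30, enqueue [17, 41], visited so far: [30]
  queue [17, 41] -> pop 17, enqueue [3, 20], visited so far: [30, 17]
  queue [41, 3, 20] -> pop 41, enqueue [47], visited so far: [30, 17, 41]
  queue [3, 20, 47] -> pop 3, enqueue [2], visited so far: [30, 17, 41, 3]
  queue [20, 47, 2] -> pop 20, enqueue [18], visited so far: [30, 17, 41, 3, 20]
  queue [47, 2, 18] -> pop 47, enqueue [46], visited so far: [30, 17, 41, 3, 20, 47]
  queue [2, 18, 46] -> pop 2, enqueue [none], visited so far: [30, 17, 41, 3, 20, 47, 2]
  queue [18, 46] -> pop 18, enqueue [none], visited so far: [30, 17, 41, 3, 20, 47, 2, 18]
  queue [46] -> pop 46, enqueue [none], visited so far: [30, 17, 41, 3, 20, 47, 2, 18, 46]
Result: [30, 17, 41, 3, 20, 47, 2, 18, 46]


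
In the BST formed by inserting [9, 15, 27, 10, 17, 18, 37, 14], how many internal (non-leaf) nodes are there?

Tree built from: [9, 15, 27, 10, 17, 18, 37, 14]
Tree (level-order array): [9, None, 15, 10, 27, None, 14, 17, 37, None, None, None, 18]
Rule: An internal node has at least one child.
Per-node child counts:
  node 9: 1 child(ren)
  node 15: 2 child(ren)
  node 10: 1 child(ren)
  node 14: 0 child(ren)
  node 27: 2 child(ren)
  node 17: 1 child(ren)
  node 18: 0 child(ren)
  node 37: 0 child(ren)
Matching nodes: [9, 15, 10, 27, 17]
Count of internal (non-leaf) nodes: 5


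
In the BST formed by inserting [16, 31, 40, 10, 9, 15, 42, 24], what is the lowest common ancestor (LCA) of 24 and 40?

Tree insertion order: [16, 31, 40, 10, 9, 15, 42, 24]
Tree (level-order array): [16, 10, 31, 9, 15, 24, 40, None, None, None, None, None, None, None, 42]
In a BST, the LCA of p=24, q=40 is the first node v on the
root-to-leaf path with p <= v <= q (go left if both < v, right if both > v).
Walk from root:
  at 16: both 24 and 40 > 16, go right
  at 31: 24 <= 31 <= 40, this is the LCA
LCA = 31


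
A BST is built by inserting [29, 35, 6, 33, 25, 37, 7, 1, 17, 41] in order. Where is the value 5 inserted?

Starting tree (level order): [29, 6, 35, 1, 25, 33, 37, None, None, 7, None, None, None, None, 41, None, 17]
Insertion path: 29 -> 6 -> 1
Result: insert 5 as right child of 1
Final tree (level order): [29, 6, 35, 1, 25, 33, 37, None, 5, 7, None, None, None, None, 41, None, None, None, 17]


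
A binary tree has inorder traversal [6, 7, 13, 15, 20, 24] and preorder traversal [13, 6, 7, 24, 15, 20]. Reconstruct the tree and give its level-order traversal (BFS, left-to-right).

Inorder:  [6, 7, 13, 15, 20, 24]
Preorder: [13, 6, 7, 24, 15, 20]
Algorithm: preorder visits root first, so consume preorder in order;
for each root, split the current inorder slice at that value into
left-subtree inorder and right-subtree inorder, then recurse.
Recursive splits:
  root=13; inorder splits into left=[6, 7], right=[15, 20, 24]
  root=6; inorder splits into left=[], right=[7]
  root=7; inorder splits into left=[], right=[]
  root=24; inorder splits into left=[15, 20], right=[]
  root=15; inorder splits into left=[], right=[20]
  root=20; inorder splits into left=[], right=[]
Reconstructed level-order: [13, 6, 24, 7, 15, 20]


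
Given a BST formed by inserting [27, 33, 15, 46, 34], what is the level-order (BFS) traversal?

Tree insertion order: [27, 33, 15, 46, 34]
Tree (level-order array): [27, 15, 33, None, None, None, 46, 34]
BFS from the root, enqueuing left then right child of each popped node:
  queue [27] -> pop 27, enqueue [15, 33], visited so far: [27]
  queue [15, 33] -> pop 15, enqueue [none], visited so far: [27, 15]
  queue [33] -> pop 33, enqueue [46], visited so far: [27, 15, 33]
  queue [46] -> pop 46, enqueue [34], visited so far: [27, 15, 33, 46]
  queue [34] -> pop 34, enqueue [none], visited so far: [27, 15, 33, 46, 34]
Result: [27, 15, 33, 46, 34]


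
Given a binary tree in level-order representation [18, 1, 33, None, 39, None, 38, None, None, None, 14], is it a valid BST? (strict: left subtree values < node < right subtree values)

Level-order array: [18, 1, 33, None, 39, None, 38, None, None, None, 14]
Validate using subtree bounds (lo, hi): at each node, require lo < value < hi,
then recurse left with hi=value and right with lo=value.
Preorder trace (stopping at first violation):
  at node 18 with bounds (-inf, +inf): OK
  at node 1 with bounds (-inf, 18): OK
  at node 39 with bounds (1, 18): VIOLATION
Node 39 violates its bound: not (1 < 39 < 18).
Result: Not a valid BST


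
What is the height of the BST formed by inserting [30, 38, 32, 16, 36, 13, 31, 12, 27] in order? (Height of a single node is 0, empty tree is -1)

Insertion order: [30, 38, 32, 16, 36, 13, 31, 12, 27]
Tree (level-order array): [30, 16, 38, 13, 27, 32, None, 12, None, None, None, 31, 36]
Compute height bottom-up (empty subtree = -1):
  height(12) = 1 + max(-1, -1) = 0
  height(13) = 1 + max(0, -1) = 1
  height(27) = 1 + max(-1, -1) = 0
  height(16) = 1 + max(1, 0) = 2
  height(31) = 1 + max(-1, -1) = 0
  height(36) = 1 + max(-1, -1) = 0
  height(32) = 1 + max(0, 0) = 1
  height(38) = 1 + max(1, -1) = 2
  height(30) = 1 + max(2, 2) = 3
Height = 3


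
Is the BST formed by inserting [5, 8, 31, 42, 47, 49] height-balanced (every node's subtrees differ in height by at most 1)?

Tree (level-order array): [5, None, 8, None, 31, None, 42, None, 47, None, 49]
Definition: a tree is height-balanced if, at every node, |h(left) - h(right)| <= 1 (empty subtree has height -1).
Bottom-up per-node check:
  node 49: h_left=-1, h_right=-1, diff=0 [OK], height=0
  node 47: h_left=-1, h_right=0, diff=1 [OK], height=1
  node 42: h_left=-1, h_right=1, diff=2 [FAIL (|-1-1|=2 > 1)], height=2
  node 31: h_left=-1, h_right=2, diff=3 [FAIL (|-1-2|=3 > 1)], height=3
  node 8: h_left=-1, h_right=3, diff=4 [FAIL (|-1-3|=4 > 1)], height=4
  node 5: h_left=-1, h_right=4, diff=5 [FAIL (|-1-4|=5 > 1)], height=5
Node 42 violates the condition: |-1 - 1| = 2 > 1.
Result: Not balanced


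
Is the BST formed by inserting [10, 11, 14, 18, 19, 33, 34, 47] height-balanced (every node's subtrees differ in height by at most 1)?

Tree (level-order array): [10, None, 11, None, 14, None, 18, None, 19, None, 33, None, 34, None, 47]
Definition: a tree is height-balanced if, at every node, |h(left) - h(right)| <= 1 (empty subtree has height -1).
Bottom-up per-node check:
  node 47: h_left=-1, h_right=-1, diff=0 [OK], height=0
  node 34: h_left=-1, h_right=0, diff=1 [OK], height=1
  node 33: h_left=-1, h_right=1, diff=2 [FAIL (|-1-1|=2 > 1)], height=2
  node 19: h_left=-1, h_right=2, diff=3 [FAIL (|-1-2|=3 > 1)], height=3
  node 18: h_left=-1, h_right=3, diff=4 [FAIL (|-1-3|=4 > 1)], height=4
  node 14: h_left=-1, h_right=4, diff=5 [FAIL (|-1-4|=5 > 1)], height=5
  node 11: h_left=-1, h_right=5, diff=6 [FAIL (|-1-5|=6 > 1)], height=6
  node 10: h_left=-1, h_right=6, diff=7 [FAIL (|-1-6|=7 > 1)], height=7
Node 33 violates the condition: |-1 - 1| = 2 > 1.
Result: Not balanced


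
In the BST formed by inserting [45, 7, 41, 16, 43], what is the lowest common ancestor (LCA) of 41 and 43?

Tree insertion order: [45, 7, 41, 16, 43]
Tree (level-order array): [45, 7, None, None, 41, 16, 43]
In a BST, the LCA of p=41, q=43 is the first node v on the
root-to-leaf path with p <= v <= q (go left if both < v, right if both > v).
Walk from root:
  at 45: both 41 and 43 < 45, go left
  at 7: both 41 and 43 > 7, go right
  at 41: 41 <= 41 <= 43, this is the LCA
LCA = 41


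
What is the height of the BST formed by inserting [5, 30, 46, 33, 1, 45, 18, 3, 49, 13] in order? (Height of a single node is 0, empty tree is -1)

Insertion order: [5, 30, 46, 33, 1, 45, 18, 3, 49, 13]
Tree (level-order array): [5, 1, 30, None, 3, 18, 46, None, None, 13, None, 33, 49, None, None, None, 45]
Compute height bottom-up (empty subtree = -1):
  height(3) = 1 + max(-1, -1) = 0
  height(1) = 1 + max(-1, 0) = 1
  height(13) = 1 + max(-1, -1) = 0
  height(18) = 1 + max(0, -1) = 1
  height(45) = 1 + max(-1, -1) = 0
  height(33) = 1 + max(-1, 0) = 1
  height(49) = 1 + max(-1, -1) = 0
  height(46) = 1 + max(1, 0) = 2
  height(30) = 1 + max(1, 2) = 3
  height(5) = 1 + max(1, 3) = 4
Height = 4


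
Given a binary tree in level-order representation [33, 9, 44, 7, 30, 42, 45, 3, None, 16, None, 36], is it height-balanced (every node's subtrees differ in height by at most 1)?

Tree (level-order array): [33, 9, 44, 7, 30, 42, 45, 3, None, 16, None, 36]
Definition: a tree is height-balanced if, at every node, |h(left) - h(right)| <= 1 (empty subtree has height -1).
Bottom-up per-node check:
  node 3: h_left=-1, h_right=-1, diff=0 [OK], height=0
  node 7: h_left=0, h_right=-1, diff=1 [OK], height=1
  node 16: h_left=-1, h_right=-1, diff=0 [OK], height=0
  node 30: h_left=0, h_right=-1, diff=1 [OK], height=1
  node 9: h_left=1, h_right=1, diff=0 [OK], height=2
  node 36: h_left=-1, h_right=-1, diff=0 [OK], height=0
  node 42: h_left=0, h_right=-1, diff=1 [OK], height=1
  node 45: h_left=-1, h_right=-1, diff=0 [OK], height=0
  node 44: h_left=1, h_right=0, diff=1 [OK], height=2
  node 33: h_left=2, h_right=2, diff=0 [OK], height=3
All nodes satisfy the balance condition.
Result: Balanced


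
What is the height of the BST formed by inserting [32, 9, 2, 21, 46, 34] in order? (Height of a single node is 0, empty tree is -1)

Insertion order: [32, 9, 2, 21, 46, 34]
Tree (level-order array): [32, 9, 46, 2, 21, 34]
Compute height bottom-up (empty subtree = -1):
  height(2) = 1 + max(-1, -1) = 0
  height(21) = 1 + max(-1, -1) = 0
  height(9) = 1 + max(0, 0) = 1
  height(34) = 1 + max(-1, -1) = 0
  height(46) = 1 + max(0, -1) = 1
  height(32) = 1 + max(1, 1) = 2
Height = 2


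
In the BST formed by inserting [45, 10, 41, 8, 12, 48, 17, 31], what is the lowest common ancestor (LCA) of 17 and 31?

Tree insertion order: [45, 10, 41, 8, 12, 48, 17, 31]
Tree (level-order array): [45, 10, 48, 8, 41, None, None, None, None, 12, None, None, 17, None, 31]
In a BST, the LCA of p=17, q=31 is the first node v on the
root-to-leaf path with p <= v <= q (go left if both < v, right if both > v).
Walk from root:
  at 45: both 17 and 31 < 45, go left
  at 10: both 17 and 31 > 10, go right
  at 41: both 17 and 31 < 41, go left
  at 12: both 17 and 31 > 12, go right
  at 17: 17 <= 17 <= 31, this is the LCA
LCA = 17


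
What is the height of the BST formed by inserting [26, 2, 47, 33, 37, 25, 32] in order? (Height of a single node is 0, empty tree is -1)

Insertion order: [26, 2, 47, 33, 37, 25, 32]
Tree (level-order array): [26, 2, 47, None, 25, 33, None, None, None, 32, 37]
Compute height bottom-up (empty subtree = -1):
  height(25) = 1 + max(-1, -1) = 0
  height(2) = 1 + max(-1, 0) = 1
  height(32) = 1 + max(-1, -1) = 0
  height(37) = 1 + max(-1, -1) = 0
  height(33) = 1 + max(0, 0) = 1
  height(47) = 1 + max(1, -1) = 2
  height(26) = 1 + max(1, 2) = 3
Height = 3


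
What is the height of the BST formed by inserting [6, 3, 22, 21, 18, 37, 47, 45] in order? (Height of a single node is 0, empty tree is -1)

Insertion order: [6, 3, 22, 21, 18, 37, 47, 45]
Tree (level-order array): [6, 3, 22, None, None, 21, 37, 18, None, None, 47, None, None, 45]
Compute height bottom-up (empty subtree = -1):
  height(3) = 1 + max(-1, -1) = 0
  height(18) = 1 + max(-1, -1) = 0
  height(21) = 1 + max(0, -1) = 1
  height(45) = 1 + max(-1, -1) = 0
  height(47) = 1 + max(0, -1) = 1
  height(37) = 1 + max(-1, 1) = 2
  height(22) = 1 + max(1, 2) = 3
  height(6) = 1 + max(0, 3) = 4
Height = 4


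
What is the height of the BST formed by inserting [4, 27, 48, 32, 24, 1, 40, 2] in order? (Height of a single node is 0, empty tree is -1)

Insertion order: [4, 27, 48, 32, 24, 1, 40, 2]
Tree (level-order array): [4, 1, 27, None, 2, 24, 48, None, None, None, None, 32, None, None, 40]
Compute height bottom-up (empty subtree = -1):
  height(2) = 1 + max(-1, -1) = 0
  height(1) = 1 + max(-1, 0) = 1
  height(24) = 1 + max(-1, -1) = 0
  height(40) = 1 + max(-1, -1) = 0
  height(32) = 1 + max(-1, 0) = 1
  height(48) = 1 + max(1, -1) = 2
  height(27) = 1 + max(0, 2) = 3
  height(4) = 1 + max(1, 3) = 4
Height = 4
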